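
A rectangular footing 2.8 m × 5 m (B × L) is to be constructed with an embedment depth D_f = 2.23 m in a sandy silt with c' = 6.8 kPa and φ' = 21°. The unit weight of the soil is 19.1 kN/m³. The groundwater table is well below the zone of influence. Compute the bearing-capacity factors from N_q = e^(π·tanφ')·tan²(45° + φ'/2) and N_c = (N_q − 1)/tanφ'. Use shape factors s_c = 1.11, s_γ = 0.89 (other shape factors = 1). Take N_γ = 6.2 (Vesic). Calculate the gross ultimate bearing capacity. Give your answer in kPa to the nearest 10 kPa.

q_ult ≈ 570 kPa

tan21° = 0.3839, so N_q = e^(π×0.3839)·tan²(55.5°) = 3.34 × 2.117 = 7.07.
N_c = (7.07 − 1)/tan21° = 15.81.
Overburden at base level: q = 19.1 × 2.23 = 42.593 kPa.
Cohesion term c·N_c·s_c = 6.8 × 15.815 × 1.11 = 119.37 kPa; surcharge term q·N_q = 42.593 × 7.0708 = 301.17 kPa; self-weight term 0.5·γ·B·N_γ·s_γ = 0.5 × 19.1 × 2.8 × 6.2 × 0.89 = 147.55 kPa.
q_ult = 119.37 + 301.17 + 147.55 = 568.09 kPa.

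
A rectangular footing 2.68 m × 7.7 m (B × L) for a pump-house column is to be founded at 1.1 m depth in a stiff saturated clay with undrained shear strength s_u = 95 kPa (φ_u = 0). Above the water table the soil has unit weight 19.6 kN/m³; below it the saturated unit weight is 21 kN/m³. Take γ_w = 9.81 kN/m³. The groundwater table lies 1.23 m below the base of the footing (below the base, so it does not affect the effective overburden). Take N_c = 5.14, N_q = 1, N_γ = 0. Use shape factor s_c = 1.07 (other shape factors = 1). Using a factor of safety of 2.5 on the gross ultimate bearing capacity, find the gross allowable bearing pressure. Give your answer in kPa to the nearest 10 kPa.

Overburden at base level: q = 19.6 × 1.1 = 21.56 kPa.
Cohesion term c·N_c·s_c = 95 × 5.14 × 1.07 = 522.48 kPa; surcharge term q·N_q = 21.56 × 1 = 21.56 kPa.
q_ult = 522.48 + 21.56 = 544.04 kPa.
q_all = 544.04 / 2.5 = 217.62 kPa.

q_all ≈ 220 kPa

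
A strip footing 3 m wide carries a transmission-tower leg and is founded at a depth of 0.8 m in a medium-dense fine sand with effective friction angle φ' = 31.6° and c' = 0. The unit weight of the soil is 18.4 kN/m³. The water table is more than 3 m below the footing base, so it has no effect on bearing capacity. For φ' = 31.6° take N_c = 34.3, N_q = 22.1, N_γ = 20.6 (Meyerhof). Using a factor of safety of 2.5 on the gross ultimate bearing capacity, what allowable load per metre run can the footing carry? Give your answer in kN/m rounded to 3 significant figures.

q = γ·D_f = 18.4 × 0.8 = 14.72 kPa.
q·N_q = 14.72 × 22.1 = 325.31 kPa
0.5·γ·B·N_γ = 0.5 × 18.4 × 3 × 20.6 = 568.56 kPa
q_ult = 325.31 + 568.56 = 893.87 kPa.
Gross allowable pressure q_all = 893.87 / 2.5 = 357.55 kPa.
Allowable wall load = q_all × B = 357.55 × 3 = 1072.6 kN per metre run.

≈ 1070 kN/m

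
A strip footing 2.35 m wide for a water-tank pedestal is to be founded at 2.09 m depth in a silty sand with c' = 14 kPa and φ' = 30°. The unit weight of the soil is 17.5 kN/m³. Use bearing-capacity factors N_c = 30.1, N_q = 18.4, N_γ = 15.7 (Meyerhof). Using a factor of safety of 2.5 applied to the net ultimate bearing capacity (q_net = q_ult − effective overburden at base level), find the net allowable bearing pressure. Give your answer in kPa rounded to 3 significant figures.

q_all(net) ≈ 552 kPa

Overburden at base level: q = 17.5 × 2.09 = 36.575 kPa.
Cohesion term c·N_c = 14 × 30.1 = 421.4 kPa; surcharge term q·N_q = 36.575 × 18.4 = 672.98 kPa; self-weight term 0.5·γ·B·N_γ = 0.5 × 17.5 × 2.35 × 15.7 = 322.83 kPa.
q_ult = 421.4 + 672.98 + 322.83 = 1417.2 kPa.
Net ultimate: q_net = 1417.2 − 36.575 = 1380.6 kPa.
q_all(net) = 1380.6 / 2.5 = 552.25 kPa.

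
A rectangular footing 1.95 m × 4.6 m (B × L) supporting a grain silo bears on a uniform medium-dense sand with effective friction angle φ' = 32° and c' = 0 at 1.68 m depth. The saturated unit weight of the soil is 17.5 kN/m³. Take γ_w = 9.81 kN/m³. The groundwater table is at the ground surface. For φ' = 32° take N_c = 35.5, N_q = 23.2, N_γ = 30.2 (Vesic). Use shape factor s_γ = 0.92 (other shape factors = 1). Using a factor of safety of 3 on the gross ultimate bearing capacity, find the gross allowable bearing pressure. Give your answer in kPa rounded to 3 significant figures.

γ' = 17.5 − 9.81 = 7.69 kN/m³ (submerged throughout). q = 7.69 × 1.68 = 12.919 kPa; the same γ' applies in the ½γBN_γ term.
q·N_q = 12.919 × 23.2 = 299.73 kPa
0.5·γ·B·N_γ·s_γ = 0.5 × 7.69 × 1.95 × 30.2 × 0.92 = 208.32 kPa
q_ult = 299.73 + 208.32 = 508.04 kPa.
q_all = 508.04 / 3 = 169.35 kPa.

q_all ≈ 169 kPa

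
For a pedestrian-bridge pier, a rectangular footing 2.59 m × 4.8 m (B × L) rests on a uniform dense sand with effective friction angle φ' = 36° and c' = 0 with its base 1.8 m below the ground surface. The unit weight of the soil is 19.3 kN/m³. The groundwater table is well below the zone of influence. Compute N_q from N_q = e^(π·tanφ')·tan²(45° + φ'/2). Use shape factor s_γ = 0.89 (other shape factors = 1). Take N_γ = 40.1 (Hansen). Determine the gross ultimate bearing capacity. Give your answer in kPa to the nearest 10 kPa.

q_ult ≈ 2200 kPa

tan36° = 0.7265, so N_q = e^(π×0.7265)·tan²(63°) = 9.801 × 3.852 = 37.75.
Overburden at base level: q = 19.3 × 1.8 = 34.74 kPa.
Surcharge term q·N_q = 34.74 × 37.752 = 1311.5 kPa; self-weight term 0.5·γ·B·N_γ·s_γ = 0.5 × 19.3 × 2.59 × 40.1 × 0.89 = 891.99 kPa.
q_ult = 1311.5 + 891.99 = 2203.5 kPa.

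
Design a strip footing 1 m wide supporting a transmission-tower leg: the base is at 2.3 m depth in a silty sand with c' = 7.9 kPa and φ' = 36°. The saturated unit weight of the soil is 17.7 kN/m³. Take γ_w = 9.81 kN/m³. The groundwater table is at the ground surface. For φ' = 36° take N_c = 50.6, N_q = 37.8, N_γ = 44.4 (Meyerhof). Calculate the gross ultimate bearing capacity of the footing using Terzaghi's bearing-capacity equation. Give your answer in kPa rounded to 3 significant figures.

q_ult ≈ 1260 kPa

Water table at ground surface, so effective unit weight γ' = 17.7 − 9.81 = 7.89 kN/m³ is used throughout; overburden q = 7.89 × 2.3 = 18.147 kPa; the same γ' applies in the ½γBN_γ term.
Cohesion term c·N_c = 7.9 × 50.6 = 399.74 kPa; surcharge term q·N_q = 18.147 × 37.8 = 685.96 kPa; self-weight term 0.5·γ·B·N_γ = 0.5 × 7.89 × 1 × 44.4 = 175.16 kPa.
q_ult = 399.74 + 685.96 + 175.16 = 1260.9 kPa.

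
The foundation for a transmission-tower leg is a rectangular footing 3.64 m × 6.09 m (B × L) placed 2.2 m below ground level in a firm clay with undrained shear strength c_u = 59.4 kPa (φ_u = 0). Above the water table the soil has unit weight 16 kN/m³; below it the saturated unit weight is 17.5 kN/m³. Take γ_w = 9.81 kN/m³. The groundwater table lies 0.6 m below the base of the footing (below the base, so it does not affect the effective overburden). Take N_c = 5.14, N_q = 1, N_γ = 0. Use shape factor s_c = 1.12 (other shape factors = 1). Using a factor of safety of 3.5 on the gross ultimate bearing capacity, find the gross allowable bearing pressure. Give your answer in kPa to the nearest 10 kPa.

Effective surcharge at the founding depth q = γ·D_f = 16 × 2.2 = 35.2 kPa.
q_ult = c·N_c·s_c + q·N_q
     = 59.4 × 5.14 × 1.12 + 35.2 × 1
     = 341.95 + 35.2 = 377.15 kPa.
q_all = 377.15 / 3.5 = 107.76 kPa.

q_all ≈ 110 kPa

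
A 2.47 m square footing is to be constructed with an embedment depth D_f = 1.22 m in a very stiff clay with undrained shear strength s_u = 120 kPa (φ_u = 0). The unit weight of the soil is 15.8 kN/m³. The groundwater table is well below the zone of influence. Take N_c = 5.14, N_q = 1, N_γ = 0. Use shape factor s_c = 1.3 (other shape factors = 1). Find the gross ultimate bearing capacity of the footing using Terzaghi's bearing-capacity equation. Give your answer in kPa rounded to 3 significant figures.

q = γ·D_f = 15.8 × 1.22 = 19.276 kPa.
c·N_c·s_c = 120 × 5.14 × 1.3 = 801.84 kPa
q·N_q = 19.276 × 1 = 19.276 kPa
q_ult = 801.84 + 19.276 = 821.12 kPa.

q_ult ≈ 821 kPa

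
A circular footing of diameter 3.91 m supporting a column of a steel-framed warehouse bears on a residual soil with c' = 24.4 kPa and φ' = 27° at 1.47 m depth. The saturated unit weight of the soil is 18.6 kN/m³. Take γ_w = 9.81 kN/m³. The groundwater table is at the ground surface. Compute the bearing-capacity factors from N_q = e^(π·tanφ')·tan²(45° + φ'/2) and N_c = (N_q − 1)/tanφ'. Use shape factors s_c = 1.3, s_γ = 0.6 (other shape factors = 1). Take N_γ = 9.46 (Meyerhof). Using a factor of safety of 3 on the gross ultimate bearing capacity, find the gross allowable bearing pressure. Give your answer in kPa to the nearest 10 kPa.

N_q = e^(π·tan27°)·tan²(58.5°) = 13.2; N_c = (N_q − 1)/tanφ' = 23.94.
γ' = 18.6 − 9.81 = 8.79 kN/m³ (submerged throughout). q = 8.79 × 1.47 = 12.921 kPa; the same γ' applies in the ½γBN_γ term.
c·N_c·s_c = 24.4 × 23.942 × 1.3 = 759.45 kPa
q·N_q = 12.921 × 13.199 = 170.55 kPa
0.5·γ·B·N_γ·s_γ = 0.5 × 8.79 × 3.91 × 9.46 × 0.6 = 97.539 kPa
q_ult = 759.45 + 170.55 + 97.539 = 1027.5 kPa.
q_all = 1027.5 / 3 = 342.51 kPa.

q_all ≈ 340 kPa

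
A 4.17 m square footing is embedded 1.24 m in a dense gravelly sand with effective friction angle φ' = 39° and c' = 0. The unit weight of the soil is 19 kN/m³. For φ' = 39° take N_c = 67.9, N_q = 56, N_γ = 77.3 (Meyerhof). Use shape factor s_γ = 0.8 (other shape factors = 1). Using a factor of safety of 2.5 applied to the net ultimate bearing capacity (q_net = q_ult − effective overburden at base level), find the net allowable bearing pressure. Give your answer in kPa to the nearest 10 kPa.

q = γ·D_f = 19 × 1.24 = 23.56 kPa.
q·N_q = 23.56 × 56 = 1319.4 kPa
0.5·γ·B·N_γ·s_γ = 0.5 × 19 × 4.17 × 77.3 × 0.8 = 2449.8 kPa
q_ult = 1319.4 + 2449.8 = 3769.2 kPa.
Net ultimate: q_net = 3769.2 − 23.56 = 3745.6 kPa.
q_all(net) = 3745.6 / 2.5 = 1498.2 kPa.

q_all(net) ≈ 1500 kPa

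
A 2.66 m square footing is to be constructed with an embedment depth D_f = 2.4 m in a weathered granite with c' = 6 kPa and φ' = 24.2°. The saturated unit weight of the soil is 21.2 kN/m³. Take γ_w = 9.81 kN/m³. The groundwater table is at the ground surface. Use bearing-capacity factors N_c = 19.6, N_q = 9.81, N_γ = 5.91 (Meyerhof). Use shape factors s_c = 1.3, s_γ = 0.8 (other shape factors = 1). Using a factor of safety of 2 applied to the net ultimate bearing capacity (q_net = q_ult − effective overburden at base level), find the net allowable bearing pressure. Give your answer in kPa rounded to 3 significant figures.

q_all(net) ≈ 233 kPa

Water table at ground surface, so effective unit weight γ' = 21.2 − 9.81 = 11.39 kN/m³ is used throughout; overburden q = 11.39 × 2.4 = 27.336 kPa; the same γ' applies in the ½γBN_γ term.
Cohesion term c·N_c·s_c = 6 × 19.6 × 1.3 = 152.88 kPa; surcharge term q·N_q = 27.336 × 9.81 = 268.17 kPa; self-weight term 0.5·γ·B·N_γ·s_γ = 0.5 × 11.39 × 2.66 × 5.91 × 0.8 = 71.623 kPa.
q_ult = 152.88 + 268.17 + 71.623 = 492.67 kPa.
Net ultimate: q_net = 492.67 − 27.336 = 465.33 kPa.
q_all(net) = 465.33 / 2 = 232.67 kPa.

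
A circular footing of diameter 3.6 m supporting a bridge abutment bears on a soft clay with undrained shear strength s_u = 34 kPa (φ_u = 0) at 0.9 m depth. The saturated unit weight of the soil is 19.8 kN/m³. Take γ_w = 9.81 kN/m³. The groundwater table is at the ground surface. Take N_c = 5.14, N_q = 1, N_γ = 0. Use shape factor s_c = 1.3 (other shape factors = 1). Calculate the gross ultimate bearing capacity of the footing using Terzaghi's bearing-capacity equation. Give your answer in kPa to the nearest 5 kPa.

q_ult ≈ 235 kPa

Water table at ground surface, so effective unit weight γ' = 19.8 − 9.81 = 9.99 kN/m³ is used throughout; overburden q = 9.99 × 0.9 = 8.991 kPa.
Cohesion term c·N_c·s_c = 34 × 5.14 × 1.3 = 227.19 kPa; surcharge term q·N_q = 8.991 × 1 = 8.991 kPa.
q_ult = 227.19 + 8.991 = 236.18 kPa.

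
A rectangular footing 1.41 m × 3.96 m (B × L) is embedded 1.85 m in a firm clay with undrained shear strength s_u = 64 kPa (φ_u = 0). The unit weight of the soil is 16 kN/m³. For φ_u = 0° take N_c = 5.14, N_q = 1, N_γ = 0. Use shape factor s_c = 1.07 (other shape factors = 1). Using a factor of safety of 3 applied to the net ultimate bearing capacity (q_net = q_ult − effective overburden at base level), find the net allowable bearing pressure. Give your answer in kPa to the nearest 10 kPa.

q_all(net) ≈ 120 kPa

q = γ·D_f = 16 × 1.85 = 29.6 kPa.
c·N_c·s_c = 64 × 5.14 × 1.07 = 351.99 kPa
q·N_q = 29.6 × 1 = 29.6 kPa
q_ult = 351.99 + 29.6 = 381.59 kPa.
Net ultimate: q_net = 381.59 − 29.6 = 351.99 kPa.
q_all(net) = 351.99 / 3 = 117.33 kPa.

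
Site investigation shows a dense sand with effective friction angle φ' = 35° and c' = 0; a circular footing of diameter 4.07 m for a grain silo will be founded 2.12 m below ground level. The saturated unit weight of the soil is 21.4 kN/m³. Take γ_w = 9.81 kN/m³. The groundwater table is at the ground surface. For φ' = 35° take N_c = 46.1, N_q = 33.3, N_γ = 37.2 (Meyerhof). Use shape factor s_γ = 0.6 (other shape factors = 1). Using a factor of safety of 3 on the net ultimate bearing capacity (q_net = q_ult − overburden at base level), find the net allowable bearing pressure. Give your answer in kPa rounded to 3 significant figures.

With the water table at the surface the whole profile is submerged: γ' = 21.4 − 9.81 = 11.59 kN/m³, so q = γ'·D_f = 24.571 kPa; the same γ' applies in the ½γBN_γ term.
q_ult = q·N_q + 0.5·γ·B·N_γ·s_γ
     = 24.571 × 33.3 + 0.5 × 11.59 × 4.07 × 37.2 × 0.6
     = 818.21 + 526.43 = 1344.6 kPa.
q_net = 1344.6 − 24.571 = 1320.1 kPa.
q_all(net) = 1320.1 / 3 = 440.02 kPa.

q_all(net) ≈ 440 kPa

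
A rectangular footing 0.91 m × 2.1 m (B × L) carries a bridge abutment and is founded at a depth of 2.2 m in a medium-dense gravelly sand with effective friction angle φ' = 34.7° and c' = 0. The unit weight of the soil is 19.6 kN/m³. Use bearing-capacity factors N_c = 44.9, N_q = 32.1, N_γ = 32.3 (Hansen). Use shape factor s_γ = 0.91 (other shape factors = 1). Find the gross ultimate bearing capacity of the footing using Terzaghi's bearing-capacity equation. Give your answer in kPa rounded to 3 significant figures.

q = γ·D_f = 19.6 × 2.2 = 43.12 kPa.
q·N_q = 43.12 × 32.1 = 1384.2 kPa
0.5·γ·B·N_γ·s_γ = 0.5 × 19.6 × 0.91 × 32.3 × 0.91 = 262.13 kPa
q_ult = 1384.2 + 262.13 = 1646.3 kPa.

q_ult ≈ 1650 kPa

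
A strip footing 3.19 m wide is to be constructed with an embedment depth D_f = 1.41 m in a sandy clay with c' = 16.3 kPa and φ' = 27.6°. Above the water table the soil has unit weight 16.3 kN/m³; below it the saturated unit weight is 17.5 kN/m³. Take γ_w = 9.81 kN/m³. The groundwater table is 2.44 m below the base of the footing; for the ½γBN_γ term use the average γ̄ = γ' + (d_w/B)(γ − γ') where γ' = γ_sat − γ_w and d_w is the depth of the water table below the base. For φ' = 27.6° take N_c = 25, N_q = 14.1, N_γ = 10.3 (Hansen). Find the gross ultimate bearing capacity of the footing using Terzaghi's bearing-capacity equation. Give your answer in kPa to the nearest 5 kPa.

Overburden at base level: q = 16.3 × 1.41 = 22.983 kPa.
The water table is 2.44 m below the base (< B = 3.19 m), so the ½γBN_γ term uses γ̄ = γ' + (d_w/B)(γ − γ') = 7.69 + (2.44/3.19)(16.3 − 7.69) = 14.276 kN/m³.
Cohesion term c·N_c = 16.3 × 25 = 407.5 kPa; surcharge term q·N_q = 22.983 × 14.1 = 324.06 kPa; self-weight term 0.5·γ·B·N_γ = 0.5 × 14.276 × 3.19 × 10.3 = 234.53 kPa.
q_ult = 407.5 + 324.06 + 234.53 = 966.09 kPa.

q_ult ≈ 965 kPa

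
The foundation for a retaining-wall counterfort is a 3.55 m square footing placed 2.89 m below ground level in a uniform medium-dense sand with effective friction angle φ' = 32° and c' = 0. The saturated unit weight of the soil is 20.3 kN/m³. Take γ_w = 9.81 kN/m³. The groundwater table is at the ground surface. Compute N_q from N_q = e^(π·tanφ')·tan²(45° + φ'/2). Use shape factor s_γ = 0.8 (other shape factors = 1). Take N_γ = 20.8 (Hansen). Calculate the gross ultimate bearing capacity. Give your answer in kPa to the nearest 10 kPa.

q_ult ≈ 1010 kPa

tan32° = 0.6249, so N_q = e^(π×0.6249)·tan²(61°) = 7.121 × 3.255 = 23.18.
γ' = 20.3 − 9.81 = 10.49 kN/m³ (submerged throughout). q = 10.49 × 2.89 = 30.316 kPa; the same γ' applies in the ½γBN_γ term.
q·N_q = 30.316 × 23.177 = 702.63 kPa
0.5·γ·B·N_γ·s_γ = 0.5 × 10.49 × 3.55 × 20.8 × 0.8 = 309.83 kPa
q_ult = 702.63 + 309.83 = 1012.5 kPa.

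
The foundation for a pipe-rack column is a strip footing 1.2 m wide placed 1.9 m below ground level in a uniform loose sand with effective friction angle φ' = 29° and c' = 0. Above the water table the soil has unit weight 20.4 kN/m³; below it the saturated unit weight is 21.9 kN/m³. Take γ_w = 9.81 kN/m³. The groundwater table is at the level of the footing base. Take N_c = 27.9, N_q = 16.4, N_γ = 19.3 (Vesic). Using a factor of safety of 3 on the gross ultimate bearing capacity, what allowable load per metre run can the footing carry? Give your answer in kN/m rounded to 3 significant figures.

Overburden at base level: q = 20.4 × 1.9 = 38.76 kPa.
Below the base the soil is submerged, so the ½γBN_γ term uses γ' = 21.9 − 9.81 = 12.09 kN/m³.
Surcharge term q·N_q = 38.76 × 16.4 = 635.66 kPa; self-weight term 0.5·γ·B·N_γ = 0.5 × 12.09 × 1.2 × 19.3 = 140 kPa.
q_ult = 635.66 + 140 = 775.67 kPa.
Gross allowable pressure q_all = 775.67 / 3 = 258.56 kPa.
Allowable wall load = q_all × B = 258.56 × 1.2 = 310.27 kN per metre run.

≈ 310 kN/m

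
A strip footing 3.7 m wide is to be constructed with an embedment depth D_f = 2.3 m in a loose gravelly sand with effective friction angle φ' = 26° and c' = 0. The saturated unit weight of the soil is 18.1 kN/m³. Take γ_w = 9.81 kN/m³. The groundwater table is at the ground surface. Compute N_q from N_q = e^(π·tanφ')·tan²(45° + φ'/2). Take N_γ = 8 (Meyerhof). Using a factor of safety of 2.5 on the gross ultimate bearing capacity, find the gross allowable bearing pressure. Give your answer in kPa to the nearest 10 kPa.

N_q = e^(π·tan26°)·tan²(58°) = 11.85.
Water table at ground surface, so effective unit weight γ' = 18.1 − 9.81 = 8.29 kN/m³ is used throughout; overburden q = 8.29 × 2.3 = 19.067 kPa; the same γ' applies in the ½γBN_γ term.
Surcharge term q·N_q = 19.067 × 11.854 = 226.02 kPa; self-weight term 0.5·γ·B·N_γ = 0.5 × 8.29 × 3.7 × 8 = 122.69 kPa.
q_ult = 226.02 + 122.69 = 348.72 kPa.
q_all = 348.72 / 2.5 = 139.49 kPa.

q_all ≈ 140 kPa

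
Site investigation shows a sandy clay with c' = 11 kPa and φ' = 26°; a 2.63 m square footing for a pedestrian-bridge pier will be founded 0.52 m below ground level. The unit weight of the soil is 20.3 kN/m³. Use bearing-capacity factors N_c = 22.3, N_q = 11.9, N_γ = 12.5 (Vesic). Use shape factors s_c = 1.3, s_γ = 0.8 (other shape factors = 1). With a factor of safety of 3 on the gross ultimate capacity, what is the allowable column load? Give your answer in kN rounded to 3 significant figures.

Effective surcharge at the founding depth q = γ·D_f = 20.3 × 0.52 = 10.556 kPa.
q_ult = c·N_c·s_c + q·N_q + 0.5·γ·B·N_γ·s_γ
     = 11 × 22.3 × 1.3 + 10.556 × 11.9 + 0.5 × 20.3 × 2.63 × 12.5 × 0.8
     = 318.89 + 125.62 + 266.95 = 711.45 kPa.
Gross allowable pressure q_all = 711.45 / 3 = 237.15 kPa.
Footing area = 6.9169 m², so allowable column load = 237.15 × 6.9169 = 1640.3 kN.

P_all ≈ 1640 kN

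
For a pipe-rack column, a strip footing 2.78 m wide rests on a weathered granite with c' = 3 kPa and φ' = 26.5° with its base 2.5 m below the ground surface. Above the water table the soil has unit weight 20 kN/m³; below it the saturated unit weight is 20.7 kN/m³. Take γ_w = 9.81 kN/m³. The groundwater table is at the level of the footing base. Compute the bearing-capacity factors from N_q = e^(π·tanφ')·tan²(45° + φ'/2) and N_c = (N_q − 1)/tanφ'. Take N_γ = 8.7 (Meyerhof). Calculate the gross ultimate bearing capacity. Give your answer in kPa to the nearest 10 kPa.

tan26.5° = 0.4986, so N_q = e^(π×0.4986)·tan²(58.25°) = 4.789 × 2.611 = 12.51.
N_c = (12.51 − 1)/tan26.5° = 23.08.
Effective surcharge at the founding depth q = γ·D_f = 20 × 2.5 = 50 kPa.
The water table coincides with the base, so in the self-weight term γ → γ' = 10.89 kN/m³.
q_ult = c·N_c + q·N_q + 0.5·γ·B·N_γ
     = 3 × 23.078 + 50 × 12.506 + 0.5 × 10.89 × 2.78 × 8.7
     = 69.234 + 625.31 + 131.69 = 826.24 kPa.

q_ult ≈ 830 kPa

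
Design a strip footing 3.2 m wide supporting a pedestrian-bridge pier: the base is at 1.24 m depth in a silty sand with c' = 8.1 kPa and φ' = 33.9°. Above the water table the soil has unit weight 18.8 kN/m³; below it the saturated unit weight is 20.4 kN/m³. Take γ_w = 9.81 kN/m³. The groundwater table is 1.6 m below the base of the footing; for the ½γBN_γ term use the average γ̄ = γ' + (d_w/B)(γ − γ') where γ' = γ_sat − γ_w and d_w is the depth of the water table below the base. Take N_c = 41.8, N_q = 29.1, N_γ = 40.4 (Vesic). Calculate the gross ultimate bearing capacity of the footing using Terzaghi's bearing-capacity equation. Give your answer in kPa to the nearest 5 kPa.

q_ult ≈ 1965 kPa

Overburden at base level: q = 18.8 × 1.24 = 23.312 kPa.
The water table is 1.6 m below the base (< B = 3.2 m), so the ½γBN_γ term uses γ̄ = γ' + (d_w/B)(γ − γ') = 10.59 + (1.6/3.2)(18.8 − 10.59) = 14.695 kN/m³.
Cohesion term c·N_c = 8.1 × 41.8 = 338.58 kPa; surcharge term q·N_q = 23.312 × 29.1 = 678.38 kPa; self-weight term 0.5·γ·B·N_γ = 0.5 × 14.695 × 3.2 × 40.4 = 949.88 kPa.
q_ult = 338.58 + 678.38 + 949.88 = 1966.8 kPa.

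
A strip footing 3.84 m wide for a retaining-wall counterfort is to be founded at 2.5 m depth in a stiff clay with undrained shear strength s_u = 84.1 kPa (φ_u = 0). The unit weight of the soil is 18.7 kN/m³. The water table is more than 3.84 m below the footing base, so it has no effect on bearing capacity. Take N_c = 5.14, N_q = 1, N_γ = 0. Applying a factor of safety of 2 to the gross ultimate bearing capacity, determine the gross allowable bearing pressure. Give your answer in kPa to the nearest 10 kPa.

Effective surcharge at the founding depth q = γ·D_f = 18.7 × 2.5 = 46.75 kPa.
q_ult = c·N_c + q·N_q
     = 84.1 × 5.14 + 46.75 × 1
     = 432.27 + 46.75 = 479.02 kPa.
q_all = q_ult / FS = 479.02 / 2 = 239.51 kPa.

q_all ≈ 240 kPa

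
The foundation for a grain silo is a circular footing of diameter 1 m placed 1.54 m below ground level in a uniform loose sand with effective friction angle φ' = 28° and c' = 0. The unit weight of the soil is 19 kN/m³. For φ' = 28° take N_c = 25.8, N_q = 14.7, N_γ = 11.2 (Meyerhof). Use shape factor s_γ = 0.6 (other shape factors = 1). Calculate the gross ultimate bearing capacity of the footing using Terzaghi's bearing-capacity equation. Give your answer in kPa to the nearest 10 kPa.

q_ult ≈ 490 kPa

Effective surcharge at the founding depth q = γ·D_f = 19 × 1.54 = 29.26 kPa.
q_ult = q·N_q + 0.5·γ·B·N_γ·s_γ
     = 29.26 × 14.7 + 0.5 × 19 × 1 × 11.2 × 0.6
     = 430.12 + 63.84 = 493.96 kPa.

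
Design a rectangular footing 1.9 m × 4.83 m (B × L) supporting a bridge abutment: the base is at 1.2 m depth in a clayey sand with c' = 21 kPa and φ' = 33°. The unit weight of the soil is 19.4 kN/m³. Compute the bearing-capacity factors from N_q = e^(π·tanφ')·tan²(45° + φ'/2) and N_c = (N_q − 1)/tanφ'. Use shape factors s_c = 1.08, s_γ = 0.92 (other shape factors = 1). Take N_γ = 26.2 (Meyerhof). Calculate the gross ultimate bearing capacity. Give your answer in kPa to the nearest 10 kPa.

q_ult ≈ 1930 kPa

tan33° = 0.6494, so N_q = e^(π×0.6494)·tan²(61.5°) = 7.692 × 3.392 = 26.09.
N_c = (26.09 − 1)/tan33° = 38.64.
Overburden at base level: q = 19.4 × 1.2 = 23.28 kPa.
Cohesion term c·N_c·s_c = 21 × 38.638 × 1.08 = 876.32 kPa; surcharge term q·N_q = 23.28 × 26.092 = 607.42 kPa; self-weight term 0.5·γ·B·N_γ·s_γ = 0.5 × 19.4 × 1.9 × 26.2 × 0.92 = 444.24 kPa.
q_ult = 876.32 + 607.42 + 444.24 = 1928 kPa.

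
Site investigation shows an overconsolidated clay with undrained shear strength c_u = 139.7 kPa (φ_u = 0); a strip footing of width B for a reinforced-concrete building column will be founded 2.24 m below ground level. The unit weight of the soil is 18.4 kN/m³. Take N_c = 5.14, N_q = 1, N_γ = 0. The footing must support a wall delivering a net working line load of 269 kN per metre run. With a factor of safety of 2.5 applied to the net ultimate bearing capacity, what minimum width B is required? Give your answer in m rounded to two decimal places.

q = γ·D_f = 18.4 × 2.24 = 41.216 kPa.
c·N_c = 139.7 × 5.14 = 718.06 kPa
q·N_q = 41.216 × 1 = 41.216 kPa
q_ult = 718.06 + 41.216 = 759.27 kPa.
For φ = 0 the ½γBN_γ term vanishes, so q_ult is independent of B. q_net = 759.27 − 41.216 = 718.06 kPa; q_all(net) = 718.06/2.5 = 287.22 kPa.
Required width B = w / q_all(net) = 269 / 287.22 = 0.937 m.

B = 0.94 m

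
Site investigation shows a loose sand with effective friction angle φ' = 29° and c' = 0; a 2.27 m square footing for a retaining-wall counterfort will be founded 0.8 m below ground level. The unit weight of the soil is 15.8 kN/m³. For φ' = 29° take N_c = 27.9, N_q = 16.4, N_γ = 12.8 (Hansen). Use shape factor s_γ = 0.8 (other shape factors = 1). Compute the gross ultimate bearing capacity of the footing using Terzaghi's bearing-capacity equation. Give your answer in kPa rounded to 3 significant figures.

q_ult ≈ 391 kPa

Overburden at base level: q = 15.8 × 0.8 = 12.64 kPa.
Surcharge term q·N_q = 12.64 × 16.4 = 207.3 kPa; self-weight term 0.5·γ·B·N_γ·s_γ = 0.5 × 15.8 × 2.27 × 12.8 × 0.8 = 183.63 kPa.
q_ult = 207.3 + 183.63 = 390.93 kPa.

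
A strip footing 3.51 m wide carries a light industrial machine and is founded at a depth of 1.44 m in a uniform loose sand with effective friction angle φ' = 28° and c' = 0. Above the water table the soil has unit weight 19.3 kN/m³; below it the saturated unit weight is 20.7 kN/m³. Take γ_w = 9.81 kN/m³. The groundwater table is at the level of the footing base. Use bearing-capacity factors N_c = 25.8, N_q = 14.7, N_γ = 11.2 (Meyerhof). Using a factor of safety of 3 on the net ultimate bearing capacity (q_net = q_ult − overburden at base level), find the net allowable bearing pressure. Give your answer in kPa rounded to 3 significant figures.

q = γ·D_f = 19.3 × 1.44 = 27.792 kPa.
For the ½γBN_γ term take γ' = 20.7 − 9.81 = 10.89 kN/m³ (soil below base is submerged).
q·N_q = 27.792 × 14.7 = 408.54 kPa
0.5·γ·B·N_γ = 0.5 × 10.89 × 3.51 × 11.2 = 214.05 kPa
q_ult = 408.54 + 214.05 = 622.6 kPa.
q_net = 622.6 − 27.792 = 594.8 kPa.
q_all(net) = 594.8 / 3 = 198.27 kPa.

q_all(net) ≈ 198 kPa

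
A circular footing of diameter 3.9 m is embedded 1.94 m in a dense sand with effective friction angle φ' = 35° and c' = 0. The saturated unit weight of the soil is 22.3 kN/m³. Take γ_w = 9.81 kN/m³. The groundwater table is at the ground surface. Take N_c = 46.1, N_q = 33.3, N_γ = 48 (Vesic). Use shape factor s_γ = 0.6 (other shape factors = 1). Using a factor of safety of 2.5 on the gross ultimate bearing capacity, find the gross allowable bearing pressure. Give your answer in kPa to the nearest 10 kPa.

q_all ≈ 600 kPa

γ' = 22.3 − 9.81 = 12.49 kN/m³ (submerged throughout). q = 12.49 × 1.94 = 24.231 kPa; the same γ' applies in the ½γBN_γ term.
q·N_q = 24.231 × 33.3 = 806.88 kPa
0.5·γ·B·N_γ·s_γ = 0.5 × 12.49 × 3.9 × 48 × 0.6 = 701.44 kPa
q_ult = 806.88 + 701.44 = 1508.3 kPa.
q_all = 1508.3 / 2.5 = 603.33 kPa.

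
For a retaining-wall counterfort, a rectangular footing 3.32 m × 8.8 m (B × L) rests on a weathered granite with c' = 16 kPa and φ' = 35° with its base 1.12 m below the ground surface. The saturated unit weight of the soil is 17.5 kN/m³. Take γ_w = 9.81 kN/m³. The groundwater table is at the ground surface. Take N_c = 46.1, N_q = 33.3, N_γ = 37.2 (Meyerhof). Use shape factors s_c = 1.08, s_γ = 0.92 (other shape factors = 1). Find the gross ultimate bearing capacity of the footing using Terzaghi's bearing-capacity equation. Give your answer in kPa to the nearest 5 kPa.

Water table at ground surface, so effective unit weight γ' = 17.5 − 9.81 = 7.69 kN/m³ is used throughout; overburden q = 7.69 × 1.12 = 8.6128 kPa; the same γ' applies in the ½γBN_γ term.
Cohesion term c·N_c·s_c = 16 × 46.1 × 1.08 = 796.61 kPa; surcharge term q·N_q = 8.6128 × 33.3 = 286.81 kPa; self-weight term 0.5·γ·B·N_γ·s_γ = 0.5 × 7.69 × 3.32 × 37.2 × 0.92 = 436.88 kPa.
q_ult = 796.61 + 286.81 + 436.88 = 1520.3 kPa.

q_ult ≈ 1520 kPa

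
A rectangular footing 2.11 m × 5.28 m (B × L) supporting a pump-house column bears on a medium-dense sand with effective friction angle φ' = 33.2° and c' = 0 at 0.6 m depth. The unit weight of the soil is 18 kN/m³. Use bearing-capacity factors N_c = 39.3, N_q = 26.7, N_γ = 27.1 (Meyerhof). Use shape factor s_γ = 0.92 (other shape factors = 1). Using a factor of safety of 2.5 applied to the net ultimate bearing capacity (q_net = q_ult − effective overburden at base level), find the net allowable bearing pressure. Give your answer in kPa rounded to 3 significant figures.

q_all(net) ≈ 300 kPa

q = γ·D_f = 18 × 0.6 = 10.8 kPa.
q·N_q = 10.8 × 26.7 = 288.36 kPa
0.5·γ·B·N_γ·s_γ = 0.5 × 18 × 2.11 × 27.1 × 0.92 = 473.46 kPa
q_ult = 288.36 + 473.46 = 761.82 kPa.
Net ultimate: q_net = 761.82 − 10.8 = 751.02 kPa.
q_all(net) = 751.02 / 2.5 = 300.41 kPa.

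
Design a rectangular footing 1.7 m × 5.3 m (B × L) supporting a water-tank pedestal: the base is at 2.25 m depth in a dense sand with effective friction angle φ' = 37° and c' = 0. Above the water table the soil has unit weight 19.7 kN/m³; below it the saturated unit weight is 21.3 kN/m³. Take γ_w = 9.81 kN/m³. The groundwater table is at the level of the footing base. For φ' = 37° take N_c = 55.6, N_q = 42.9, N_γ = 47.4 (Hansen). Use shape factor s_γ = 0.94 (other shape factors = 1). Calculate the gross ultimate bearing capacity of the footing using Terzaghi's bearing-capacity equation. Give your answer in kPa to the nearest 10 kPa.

q_ult ≈ 2340 kPa

Effective surcharge at the founding depth q = γ·D_f = 19.7 × 2.25 = 44.325 kPa.
The water table coincides with the base, so in the self-weight term γ → γ' = 11.49 kN/m³.
q_ult = q·N_q + 0.5·γ·B·N_γ·s_γ
     = 44.325 × 42.9 + 0.5 × 11.49 × 1.7 × 47.4 × 0.94
     = 1901.5 + 435.16 = 2336.7 kPa.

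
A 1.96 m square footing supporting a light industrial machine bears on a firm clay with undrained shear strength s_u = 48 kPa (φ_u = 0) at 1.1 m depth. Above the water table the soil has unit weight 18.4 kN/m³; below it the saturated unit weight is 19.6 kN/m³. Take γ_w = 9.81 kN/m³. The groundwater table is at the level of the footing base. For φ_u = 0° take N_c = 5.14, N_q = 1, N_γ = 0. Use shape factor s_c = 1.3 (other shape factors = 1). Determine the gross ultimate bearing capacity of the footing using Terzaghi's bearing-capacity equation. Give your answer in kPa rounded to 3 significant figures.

q_ult ≈ 341 kPa

q = γ·D_f = 18.4 × 1.1 = 20.24 kPa.
c·N_c·s_c = 48 × 5.14 × 1.3 = 320.74 kPa
q·N_q = 20.24 × 1 = 20.24 kPa
q_ult = 320.74 + 20.24 = 340.98 kPa.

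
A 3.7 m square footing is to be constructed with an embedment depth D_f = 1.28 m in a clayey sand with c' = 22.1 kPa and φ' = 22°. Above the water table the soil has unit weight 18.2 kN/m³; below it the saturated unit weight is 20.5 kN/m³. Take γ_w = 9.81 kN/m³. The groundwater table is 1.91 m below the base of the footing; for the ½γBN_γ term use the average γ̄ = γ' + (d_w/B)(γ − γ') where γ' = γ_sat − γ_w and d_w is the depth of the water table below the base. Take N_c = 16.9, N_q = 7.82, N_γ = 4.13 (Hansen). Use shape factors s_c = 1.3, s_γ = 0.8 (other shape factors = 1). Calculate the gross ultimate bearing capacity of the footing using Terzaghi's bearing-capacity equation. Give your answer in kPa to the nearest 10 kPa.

Effective surcharge at the founding depth q = γ·D_f = 18.2 × 1.28 = 23.296 kPa.
With d_w = 1.91 m < B, γ̄ = 10.69 + (1.91/3.7) × (18.2 − 10.69) = 14.567 kN/m³.
q_ult = c·N_c·s_c + q·N_q + 0.5·γ·B·N_γ·s_γ
     = 22.1 × 16.9 × 1.3 + 23.296 × 7.82 + 0.5 × 14.567 × 3.7 × 4.13 × 0.8
     = 485.54 + 182.17 + 89.038 = 756.75 kPa.

q_ult ≈ 760 kPa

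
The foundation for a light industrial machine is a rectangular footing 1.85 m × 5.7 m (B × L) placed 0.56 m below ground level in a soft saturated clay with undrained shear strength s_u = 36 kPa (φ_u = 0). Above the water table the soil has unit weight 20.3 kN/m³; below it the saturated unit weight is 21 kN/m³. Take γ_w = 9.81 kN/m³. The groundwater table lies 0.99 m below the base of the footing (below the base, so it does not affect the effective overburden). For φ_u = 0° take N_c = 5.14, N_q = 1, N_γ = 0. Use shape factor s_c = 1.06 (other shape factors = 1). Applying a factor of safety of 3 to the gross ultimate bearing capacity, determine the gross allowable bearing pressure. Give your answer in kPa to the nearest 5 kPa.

q_all ≈ 70 kPa

Effective surcharge at the founding depth q = γ·D_f = 20.3 × 0.56 = 11.368 kPa.
q_ult = c·N_c·s_c + q·N_q
     = 36 × 5.14 × 1.06 + 11.368 × 1
     = 196.14 + 11.368 = 207.51 kPa.
q_all = q_ult / FS = 207.51 / 3 = 69.17 kPa.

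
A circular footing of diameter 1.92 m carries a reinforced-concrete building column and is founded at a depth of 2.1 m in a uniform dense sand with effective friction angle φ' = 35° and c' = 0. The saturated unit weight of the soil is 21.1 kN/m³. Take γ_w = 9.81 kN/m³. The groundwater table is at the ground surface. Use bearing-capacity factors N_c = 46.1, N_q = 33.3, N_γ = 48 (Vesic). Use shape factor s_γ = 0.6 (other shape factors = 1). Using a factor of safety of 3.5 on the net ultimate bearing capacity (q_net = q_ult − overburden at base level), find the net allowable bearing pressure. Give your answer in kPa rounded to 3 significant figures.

q_all(net) ≈ 308 kPa

With the water table at the surface the whole profile is submerged: γ' = 21.1 − 9.81 = 11.29 kN/m³, so q = γ'·D_f = 23.709 kPa; the same γ' applies in the ½γBN_γ term.
q_ult = q·N_q + 0.5·γ·B·N_γ·s_γ
     = 23.709 × 33.3 + 0.5 × 11.29 × 1.92 × 48 × 0.6
     = 789.51 + 312.15 = 1101.7 kPa.
q_net = 1101.7 − 23.709 = 1077.9 kPa.
q_all(net) = 1077.9 / 3.5 = 307.98 kPa.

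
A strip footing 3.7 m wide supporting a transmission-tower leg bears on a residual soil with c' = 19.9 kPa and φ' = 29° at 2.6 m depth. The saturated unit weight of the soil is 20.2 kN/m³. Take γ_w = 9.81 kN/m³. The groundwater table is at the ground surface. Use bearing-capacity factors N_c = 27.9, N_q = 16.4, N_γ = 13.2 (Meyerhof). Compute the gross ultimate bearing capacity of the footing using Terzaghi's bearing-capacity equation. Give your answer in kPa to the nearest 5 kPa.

γ' = 20.2 − 9.81 = 10.39 kN/m³ (submerged throughout). q = 10.39 × 2.6 = 27.014 kPa; the same γ' applies in the ½γBN_γ term.
c·N_c = 19.9 × 27.9 = 555.21 kPa
q·N_q = 27.014 × 16.4 = 443.03 kPa
0.5·γ·B·N_γ = 0.5 × 10.39 × 3.7 × 13.2 = 253.72 kPa
q_ult = 555.21 + 443.03 + 253.72 = 1252 kPa.

q_ult ≈ 1250 kPa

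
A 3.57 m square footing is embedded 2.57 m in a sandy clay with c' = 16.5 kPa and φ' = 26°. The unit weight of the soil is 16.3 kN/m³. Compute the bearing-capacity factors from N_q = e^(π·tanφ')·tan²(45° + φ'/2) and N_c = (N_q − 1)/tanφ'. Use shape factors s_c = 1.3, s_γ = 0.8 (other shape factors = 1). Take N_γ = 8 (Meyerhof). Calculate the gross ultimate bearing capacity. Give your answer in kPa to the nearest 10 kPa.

q_ult ≈ 1160 kPa

tan26° = 0.4877, so N_q = e^(π×0.4877)·tan²(58°) = 4.629 × 2.561 = 11.85.
N_c = (11.85 − 1)/tan26° = 22.25.
q = γ·D_f = 16.3 × 2.57 = 41.891 kPa.
c·N_c·s_c = 16.5 × 22.254 × 1.3 = 477.36 kPa
q·N_q = 41.891 × 11.854 = 496.58 kPa
0.5·γ·B·N_γ·s_γ = 0.5 × 16.3 × 3.57 × 8 × 0.8 = 186.21 kPa
q_ult = 477.36 + 496.58 + 186.21 = 1160.2 kPa.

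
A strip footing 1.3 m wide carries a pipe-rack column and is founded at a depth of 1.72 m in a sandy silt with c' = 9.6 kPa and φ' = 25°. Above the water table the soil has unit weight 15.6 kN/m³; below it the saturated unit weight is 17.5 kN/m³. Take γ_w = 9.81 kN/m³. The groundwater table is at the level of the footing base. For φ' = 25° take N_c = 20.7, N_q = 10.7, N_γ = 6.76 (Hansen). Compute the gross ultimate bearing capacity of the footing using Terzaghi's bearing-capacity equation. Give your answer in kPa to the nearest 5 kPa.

Overburden at base level: q = 15.6 × 1.72 = 26.832 kPa.
Below the base the soil is submerged, so the ½γBN_γ term uses γ' = 17.5 − 9.81 = 7.69 kN/m³.
Cohesion term c·N_c = 9.6 × 20.7 = 198.72 kPa; surcharge term q·N_q = 26.832 × 10.7 = 287.1 kPa; self-weight term 0.5·γ·B·N_γ = 0.5 × 7.69 × 1.3 × 6.76 = 33.79 kPa.
q_ult = 198.72 + 287.1 + 33.79 = 519.61 kPa.

q_ult ≈ 520 kPa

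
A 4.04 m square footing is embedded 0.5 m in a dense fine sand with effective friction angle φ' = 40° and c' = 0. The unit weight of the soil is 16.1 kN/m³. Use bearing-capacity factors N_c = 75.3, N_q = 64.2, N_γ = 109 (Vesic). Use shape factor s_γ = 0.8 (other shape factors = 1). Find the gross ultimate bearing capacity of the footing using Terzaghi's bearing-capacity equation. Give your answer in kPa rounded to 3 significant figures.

q_ult ≈ 3350 kPa

Overburden at base level: q = 16.1 × 0.5 = 8.05 kPa.
Surcharge term q·N_q = 8.05 × 64.2 = 516.81 kPa; self-weight term 0.5·γ·B·N_γ·s_γ = 0.5 × 16.1 × 4.04 × 109 × 0.8 = 2835.9 kPa.
q_ult = 516.81 + 2835.9 = 3352.7 kPa.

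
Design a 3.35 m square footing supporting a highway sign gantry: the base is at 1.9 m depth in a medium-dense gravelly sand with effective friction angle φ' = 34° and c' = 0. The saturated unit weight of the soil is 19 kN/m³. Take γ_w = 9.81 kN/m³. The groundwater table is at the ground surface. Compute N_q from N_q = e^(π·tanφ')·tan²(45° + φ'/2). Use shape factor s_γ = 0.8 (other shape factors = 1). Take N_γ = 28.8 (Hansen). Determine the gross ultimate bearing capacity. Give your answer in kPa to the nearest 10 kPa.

q_ult ≈ 870 kPa

tan34° = 0.6745, so N_q = e^(π×0.6745)·tan²(62°) = 8.323 × 3.537 = 29.44.
With the water table at the surface the whole profile is submerged: γ' = 19 − 9.81 = 9.19 kN/m³, so q = γ'·D_f = 17.461 kPa; the same γ' applies in the ½γBN_γ term.
q_ult = q·N_q + 0.5·γ·B·N_γ·s_γ
     = 17.461 × 29.44 + 0.5 × 9.19 × 3.35 × 28.8 × 0.8
     = 514.05 + 354.66 = 868.71 kPa.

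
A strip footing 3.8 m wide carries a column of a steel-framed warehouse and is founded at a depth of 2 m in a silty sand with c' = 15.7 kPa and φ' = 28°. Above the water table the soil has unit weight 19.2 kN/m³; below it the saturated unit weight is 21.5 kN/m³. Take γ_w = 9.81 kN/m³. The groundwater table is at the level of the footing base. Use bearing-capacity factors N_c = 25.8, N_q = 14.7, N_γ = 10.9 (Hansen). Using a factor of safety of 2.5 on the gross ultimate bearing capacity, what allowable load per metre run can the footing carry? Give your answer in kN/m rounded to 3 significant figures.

≈ 1840 kN/m

Overburden at base level: q = 19.2 × 2 = 38.4 kPa.
Below the base the soil is submerged, so the ½γBN_γ term uses γ' = 21.5 − 9.81 = 11.69 kN/m³.
Cohesion term c·N_c = 15.7 × 25.8 = 405.06 kPa; surcharge term q·N_q = 38.4 × 14.7 = 564.48 kPa; self-weight term 0.5·γ·B·N_γ = 0.5 × 11.69 × 3.8 × 10.9 = 242.1 kPa.
q_ult = 405.06 + 564.48 + 242.1 = 1211.6 kPa.
Gross allowable pressure q_all = 1211.6 / 2.5 = 484.66 kPa.
Allowable wall load = q_all × B = 484.66 × 3.8 = 1841.7 kN per metre run.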